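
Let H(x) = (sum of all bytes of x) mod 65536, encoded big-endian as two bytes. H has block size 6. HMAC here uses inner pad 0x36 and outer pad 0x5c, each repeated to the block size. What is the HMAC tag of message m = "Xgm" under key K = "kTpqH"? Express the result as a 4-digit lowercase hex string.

Key "kTpqH" = 6b 54 70 71 48 is 5 bytes ≤ B = 6; zero-pad to 6 bytes: K' = 6b 54 70 71 48 00.
K' ⊕ ipad = 5d 62 46 47 7e 36.  K' ⊕ opad = 37 08 2c 2d 14 5c.
Inner input = (K'⊕ipad) ∥ m = 5d 62 46 47 7e 36 ∥ 58 67 6d.
Inner hash: sum = 93+98+70+71+126+54+88+103+109 = 812 → 03 2c.
Outer input = (K'⊕opad) ∥ inner = 37 08 2c 2d 14 5c ∥ 03 2c.
Outer hash (tag): sum = 55+8+44+45+20+92+3+44 = 311 → 01 37.

0137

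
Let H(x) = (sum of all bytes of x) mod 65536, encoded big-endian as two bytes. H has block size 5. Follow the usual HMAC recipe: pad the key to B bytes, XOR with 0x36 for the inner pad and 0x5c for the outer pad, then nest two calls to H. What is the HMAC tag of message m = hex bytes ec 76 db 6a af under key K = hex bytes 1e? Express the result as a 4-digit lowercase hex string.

020c

Key hex bytes 1e is 1 byte ≤ B = 5; zero-pad to 5 bytes: K' = 1e 00 00 00 00.
K' ⊕ ipad = 28 36 36 36 36.  K' ⊕ opad = 42 5c 5c 5c 5c.
Inner input = (K'⊕ipad) ∥ m = 28 36 36 36 36 ∥ ec 76 db 6a af.
Inner hash: sum = 40+54+54+54+54+236+118+219+106+175 = 1110 → 04 56.
Outer input = (K'⊕opad) ∥ inner = 42 5c 5c 5c 5c ∥ 04 56.
Outer hash (tag): sum = 66+92+92+92+92+4+86 = 524 → 02 0c.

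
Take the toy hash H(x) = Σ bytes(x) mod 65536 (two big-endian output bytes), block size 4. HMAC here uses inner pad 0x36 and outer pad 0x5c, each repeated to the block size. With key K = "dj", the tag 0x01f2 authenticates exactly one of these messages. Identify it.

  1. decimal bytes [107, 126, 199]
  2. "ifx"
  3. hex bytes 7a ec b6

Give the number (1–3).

Key "dj" = 64 6a is 2 bytes ≤ B = 4; zero-pad to 4 bytes: K' = 64 6a 00 00.
K' ⊕ ipad = 52 5c 36 36; K' ⊕ opad = 38 36 5c 5c.
m1: inner = H(52 5c 36 36 6b 7e c7) = 02 ca; tag = H(38 36 5c 5c 02 ca) = 01f2 ← matches
m2: inner = H(52 5c 36 36 69 66 78) = 02 61; tag = H(38 36 5c 5c 02 61) = 0189
m3: inner = H(52 5c 36 36 7a ec b6) = 03 36; tag = H(38 36 5c 5c 03 36) = 015f

1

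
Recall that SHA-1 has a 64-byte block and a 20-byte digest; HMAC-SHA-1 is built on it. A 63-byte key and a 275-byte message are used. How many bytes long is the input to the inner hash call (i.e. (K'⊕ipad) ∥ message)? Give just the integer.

339

Key is 63 ≤ 64 bytes, zero-padded: |K'| = 64.
Inner input = (K'⊕ipad) ∥ m → 64 + 275 = 339 bytes.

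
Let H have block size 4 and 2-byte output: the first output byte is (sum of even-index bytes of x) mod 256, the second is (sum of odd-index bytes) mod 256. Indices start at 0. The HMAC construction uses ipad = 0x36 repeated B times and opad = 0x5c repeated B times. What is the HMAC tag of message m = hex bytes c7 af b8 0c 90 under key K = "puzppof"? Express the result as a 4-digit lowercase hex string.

Key "puzppof" = 70 75 7a 70 70 6f 66 is 7 bytes > B = 4, so hash it first: H(key) = c0 54, then zero-pad to 4 bytes: K' = c0 54 00 00.
K' ⊕ ipad = f6 62 36 36.  K' ⊕ opad = 9c 08 5c 5c.
Inner input = (K'⊕ipad) ∥ m = f6 62 36 36 ∥ c7 af b8 0c 90.
Inner hash: even-index sum = 827 mod 256 = 59; odd-index sum = 339 mod 256 = 83 → 3b 53.
Outer input = (K'⊕opad) ∥ inner = 9c 08 5c 5c ∥ 3b 53.
Outer hash (tag): even-index sum = 307 mod 256 = 51; odd-index sum = 183 mod 256 = 183 → 33 b7.

33b7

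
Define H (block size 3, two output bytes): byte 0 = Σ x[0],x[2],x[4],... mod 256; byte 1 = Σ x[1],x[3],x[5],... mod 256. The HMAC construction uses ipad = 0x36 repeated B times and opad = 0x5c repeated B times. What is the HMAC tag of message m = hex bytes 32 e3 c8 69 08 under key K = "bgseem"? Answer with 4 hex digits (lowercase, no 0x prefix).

Key "bgseem" = 62 67 73 65 65 6d is 6 bytes > B = 3, so hash it first: H(key) = 3a 39, then zero-pad to 3 bytes: K' = 3a 39 00.
K' ⊕ ipad = 0c 0f 36.  K' ⊕ opad = 66 65 5c.
Inner input = (K'⊕ipad) ∥ m = 0c 0f 36 ∥ 32 e3 c8 69 08.
Inner hash: even-index sum = 398 mod 256 = 142; odd-index sum = 273 mod 256 = 17 → 8e 11.
Outer input = (K'⊕opad) ∥ inner = 66 65 5c ∥ 8e 11.
Outer hash (tag): even-index sum = 211 mod 256 = 211; odd-index sum = 243 mod 256 = 243 → d3 f3.

d3f3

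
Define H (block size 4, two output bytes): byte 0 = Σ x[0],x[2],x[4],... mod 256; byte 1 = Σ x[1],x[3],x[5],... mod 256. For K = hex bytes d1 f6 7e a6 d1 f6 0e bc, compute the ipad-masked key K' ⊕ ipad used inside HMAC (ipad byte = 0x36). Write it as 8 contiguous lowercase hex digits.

18783636

Key hex bytes d1 f6 7e a6 d1 f6 0e bc is 8 bytes > B = 4, so hash it first: H(key) = 2e 4e, then zero-pad to 4 bytes: K' = 2e 4e 00 00.
XOR each byte with 0x36: 2e⊕36=18, 4e⊕36=78, 00⊕36=36, 00⊕36=36.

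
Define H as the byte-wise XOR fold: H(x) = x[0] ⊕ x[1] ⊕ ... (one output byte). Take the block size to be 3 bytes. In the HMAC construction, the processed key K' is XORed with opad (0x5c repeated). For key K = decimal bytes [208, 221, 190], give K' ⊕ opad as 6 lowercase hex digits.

Key decimal bytes [208, 221, 190] = d0 dd be is exactly B = 3 bytes: K' = d0 dd be.
XOR each byte with 0x5c: d0⊕5c=8c, dd⊕5c=81, be⊕5c=e2.

8c81e2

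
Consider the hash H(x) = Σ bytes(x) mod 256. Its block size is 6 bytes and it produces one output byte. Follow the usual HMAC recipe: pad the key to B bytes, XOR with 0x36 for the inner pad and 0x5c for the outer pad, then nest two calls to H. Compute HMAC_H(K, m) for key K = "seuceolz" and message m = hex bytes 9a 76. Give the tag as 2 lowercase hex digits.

Key "seuceolz" = 73 65 75 63 65 6f 6c 7a is 8 bytes > B = 6, so hash it first: H(key) = 6a, then zero-pad to 6 bytes: K' = 6a 00 00 00 00 00.
K' ⊕ ipad = 5c 36 36 36 36 36.  K' ⊕ opad = 36 5c 5c 5c 5c 5c.
Inner input = (K'⊕ipad) ∥ m = 5c 36 36 36 36 36 ∥ 9a 76.
Inner hash: sum = 92+54+54+54+54+54+154+118 = 634; mod 256 = 122 → 7a.
Outer input = (K'⊕opad) ∥ inner = 36 5c 5c 5c 5c 5c ∥ 7a.
Outer hash (tag): sum = 54+92+92+92+92+92+122 = 636; mod 256 = 124 → 7c.

7c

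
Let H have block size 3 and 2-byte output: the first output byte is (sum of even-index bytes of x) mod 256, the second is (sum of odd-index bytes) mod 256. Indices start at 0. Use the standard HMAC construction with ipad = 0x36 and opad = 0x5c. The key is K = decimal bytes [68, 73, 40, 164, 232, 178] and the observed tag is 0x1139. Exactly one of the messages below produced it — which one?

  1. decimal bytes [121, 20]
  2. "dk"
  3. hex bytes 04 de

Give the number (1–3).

Key decimal bytes [68, 73, 40, 164, 232, 178] = 44 49 28 a4 e8 b2 is 6 bytes > B = 3, so hash it first: H(key) = 54 9f, then zero-pad to 3 bytes: K' = 54 9f 00.
K' ⊕ ipad = 62 a9 36; K' ⊕ opad = 08 c3 5c.
m1: inner = H(62 a9 36 79 14) = ac 22; tag = H(08 c3 5c ac 22) = 866f
m2: inner = H(62 a9 36 64 6b) = 03 0d; tag = H(08 c3 5c 03 0d) = 71c6
m3: inner = H(62 a9 36 04 de) = 76 ad; tag = H(08 c3 5c 76 ad) = 1139 ← matches

3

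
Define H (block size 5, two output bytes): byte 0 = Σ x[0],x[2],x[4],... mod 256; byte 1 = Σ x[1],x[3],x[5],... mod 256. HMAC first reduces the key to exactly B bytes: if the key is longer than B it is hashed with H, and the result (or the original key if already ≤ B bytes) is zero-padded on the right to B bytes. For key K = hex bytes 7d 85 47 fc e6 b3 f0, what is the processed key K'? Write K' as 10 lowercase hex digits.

9a34000000

|K| = 7 > B = 5, so first hash the key.
H(K): even-index sum = 666 mod 256 = 154; odd-index sum = 564 mod 256 = 52 → 9a 34.
Zero-pad H(K) = 9a 34 to 5 bytes: K' = 9a 34 00 00 00.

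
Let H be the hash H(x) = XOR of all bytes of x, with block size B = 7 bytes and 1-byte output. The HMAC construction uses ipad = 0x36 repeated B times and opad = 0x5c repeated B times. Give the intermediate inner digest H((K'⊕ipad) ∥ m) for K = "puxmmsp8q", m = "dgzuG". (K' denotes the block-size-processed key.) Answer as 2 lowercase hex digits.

4a

Key "puxmmsp8q" = 70 75 78 6d 6d 73 70 38 71 is 9 bytes > B = 7, so hash it first: H(key) = 37, then zero-pad to 7 bytes: K' = 37 00 00 00 00 00 00.
K' ⊕ ipad = 01 36 36 36 36 36 36.
Inner input = 01 36 36 36 36 36 36 ∥ 64 67 7a 75 47.
Inner hash: XOR 01⊕36⊕36⊕36⊕36⊕36⊕36⊕64⊕67⊕7a⊕75⊕47 = 4a.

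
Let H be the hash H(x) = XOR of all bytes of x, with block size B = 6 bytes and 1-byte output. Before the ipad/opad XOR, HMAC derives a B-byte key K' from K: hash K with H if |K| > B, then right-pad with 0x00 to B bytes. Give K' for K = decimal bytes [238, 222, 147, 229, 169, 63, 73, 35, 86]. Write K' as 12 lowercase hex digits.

|K| = 9 > B = 6, so first hash the key.
H(K): XOR ee⊕de⊕93⊕e5⊕a9⊕3f⊕49⊕23⊕56 = ec.
Zero-pad H(K) = ec to 6 bytes: K' = ec 00 00 00 00 00.

ec0000000000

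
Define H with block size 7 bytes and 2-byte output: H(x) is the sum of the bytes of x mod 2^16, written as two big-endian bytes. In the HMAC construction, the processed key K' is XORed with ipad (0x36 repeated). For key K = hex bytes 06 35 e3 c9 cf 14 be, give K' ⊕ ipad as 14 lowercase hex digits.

Key hex bytes 06 35 e3 c9 cf 14 be is exactly B = 7 bytes: K' = 06 35 e3 c9 cf 14 be.
XOR each byte with 0x36: 06⊕36=30, 35⊕36=03, e3⊕36=d5, c9⊕36=ff, cf⊕36=f9, 14⊕36=22, be⊕36=88.

3003d5fff92288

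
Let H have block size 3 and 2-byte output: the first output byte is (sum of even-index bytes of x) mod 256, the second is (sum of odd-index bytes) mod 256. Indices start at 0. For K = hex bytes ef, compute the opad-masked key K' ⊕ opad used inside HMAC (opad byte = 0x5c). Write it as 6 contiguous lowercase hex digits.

b35c5c

Key hex bytes ef is 1 byte ≤ B = 3; zero-pad to 3 bytes: K' = ef 00 00.
XOR each byte with 0x5c: ef⊕5c=b3, 00⊕5c=5c, 00⊕5c=5c.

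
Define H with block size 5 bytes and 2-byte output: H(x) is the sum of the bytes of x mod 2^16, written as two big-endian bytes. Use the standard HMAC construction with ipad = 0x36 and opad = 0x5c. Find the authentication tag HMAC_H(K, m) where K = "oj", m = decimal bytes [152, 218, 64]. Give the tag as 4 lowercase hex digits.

0189

Key "oj" = 6f 6a is 2 bytes ≤ B = 5; zero-pad to 5 bytes: K' = 6f 6a 00 00 00.
K' ⊕ ipad = 59 5c 36 36 36.  K' ⊕ opad = 33 36 5c 5c 5c.
Inner input = (K'⊕ipad) ∥ m = 59 5c 36 36 36 ∥ 98 da 40.
Inner hash: sum = 89+92+54+54+54+152+218+64 = 777 → 03 09.
Outer input = (K'⊕opad) ∥ inner = 33 36 5c 5c 5c ∥ 03 09.
Outer hash (tag): sum = 51+54+92+92+92+3+9 = 393 → 01 89.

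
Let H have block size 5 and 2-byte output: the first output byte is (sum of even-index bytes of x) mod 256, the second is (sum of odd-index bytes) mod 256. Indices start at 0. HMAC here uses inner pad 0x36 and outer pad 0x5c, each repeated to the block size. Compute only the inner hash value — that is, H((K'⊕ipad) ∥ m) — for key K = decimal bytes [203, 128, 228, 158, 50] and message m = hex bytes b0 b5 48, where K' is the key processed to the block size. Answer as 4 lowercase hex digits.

8856

Key decimal bytes [203, 128, 228, 158, 50] = cb 80 e4 9e 32 is exactly B = 5 bytes: K' = cb 80 e4 9e 32.
K' ⊕ ipad = fd b6 d2 a8 04.
Inner input = fd b6 d2 a8 04 ∥ b0 b5 48.
Inner hash: even-index sum = 648 mod 256 = 136; odd-index sum = 598 mod 256 = 86 → 88 56.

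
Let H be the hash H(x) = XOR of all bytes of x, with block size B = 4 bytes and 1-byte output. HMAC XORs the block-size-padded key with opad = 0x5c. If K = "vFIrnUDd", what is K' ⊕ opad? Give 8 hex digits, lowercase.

4c5c5c5c

Key "vFIrnUDd" = 76 46 49 72 6e 55 44 64 is 8 bytes > B = 4, so hash it first: H(key) = 10, then zero-pad to 4 bytes: K' = 10 00 00 00.
XOR each byte with 0x5c: 10⊕5c=4c, 00⊕5c=5c, 00⊕5c=5c, 00⊕5c=5c.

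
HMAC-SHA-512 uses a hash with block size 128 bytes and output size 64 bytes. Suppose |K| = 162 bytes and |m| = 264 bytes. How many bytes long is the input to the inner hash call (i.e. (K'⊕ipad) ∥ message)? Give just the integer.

392

Key is 162 > 128 bytes, so it is hashed to 64 bytes then zero-padded to 128: |K'| = 128.
Inner input = (K'⊕ipad) ∥ m → 128 + 264 = 392 bytes.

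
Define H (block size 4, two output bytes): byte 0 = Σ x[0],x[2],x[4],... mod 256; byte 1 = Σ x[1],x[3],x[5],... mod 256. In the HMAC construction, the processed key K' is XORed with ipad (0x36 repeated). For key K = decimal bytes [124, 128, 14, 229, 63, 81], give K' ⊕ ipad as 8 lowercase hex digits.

Key decimal bytes [124, 128, 14, 229, 63, 81] = 7c 80 0e e5 3f 51 is 6 bytes > B = 4, so hash it first: H(key) = c9 b6, then zero-pad to 4 bytes: K' = c9 b6 00 00.
XOR each byte with 0x36: c9⊕36=ff, b6⊕36=80, 00⊕36=36, 00⊕36=36.

ff803636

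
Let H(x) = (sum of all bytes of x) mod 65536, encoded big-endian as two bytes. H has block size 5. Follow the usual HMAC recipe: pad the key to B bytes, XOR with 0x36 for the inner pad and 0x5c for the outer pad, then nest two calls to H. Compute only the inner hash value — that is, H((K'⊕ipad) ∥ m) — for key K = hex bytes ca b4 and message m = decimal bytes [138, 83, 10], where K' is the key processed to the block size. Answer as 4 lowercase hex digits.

0307

Key hex bytes ca b4 is 2 bytes ≤ B = 5; zero-pad to 5 bytes: K' = ca b4 00 00 00.
K' ⊕ ipad = fc 82 36 36 36.
Inner input = fc 82 36 36 36 ∥ 8a 53 0a.
Inner hash: sum = 252+130+54+54+54+138+83+10 = 775 → 03 07.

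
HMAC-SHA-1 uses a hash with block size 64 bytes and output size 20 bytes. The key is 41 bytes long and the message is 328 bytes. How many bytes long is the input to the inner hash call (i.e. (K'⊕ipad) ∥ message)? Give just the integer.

392

Key is 41 ≤ 64 bytes, zero-padded: |K'| = 64.
Inner input = (K'⊕ipad) ∥ m → 64 + 328 = 392 bytes.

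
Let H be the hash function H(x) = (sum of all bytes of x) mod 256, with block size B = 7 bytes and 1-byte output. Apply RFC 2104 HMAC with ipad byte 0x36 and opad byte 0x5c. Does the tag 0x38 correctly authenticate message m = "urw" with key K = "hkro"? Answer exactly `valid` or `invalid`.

Key "hkro" = 68 6b 72 6f is 4 bytes ≤ B = 7; zero-pad to 7 bytes: K' = 68 6b 72 6f 00 00 00.
K' ⊕ ipad = 5e 5d 44 59 36 36 36; K' ⊕ opad = 34 37 2e 33 5c 5c 5c.
Inner hash: sum = 94+93+68+89+54+54+54+117+114+119 = 856; mod 256 = 88 → 58.
Outer hash (recomputed tag): sum = 52+55+46+51+92+92+92+88 = 568; mod 256 = 56 → 38.
Recomputed tag = 38; claimed = 38 → match.

valid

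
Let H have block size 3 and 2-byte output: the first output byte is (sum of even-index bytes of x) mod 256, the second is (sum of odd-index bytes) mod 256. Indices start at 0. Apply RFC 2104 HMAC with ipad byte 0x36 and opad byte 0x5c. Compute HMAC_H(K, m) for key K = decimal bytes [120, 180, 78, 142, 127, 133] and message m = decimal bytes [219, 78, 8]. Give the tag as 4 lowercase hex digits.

Key decimal bytes [120, 180, 78, 142, 127, 133] = 78 b4 4e 8e 7f 85 is 6 bytes > B = 3, so hash it first: H(key) = 45 c7, then zero-pad to 3 bytes: K' = 45 c7 00.
K' ⊕ ipad = 73 f1 36.  K' ⊕ opad = 19 9b 5c.
Inner input = (K'⊕ipad) ∥ m = 73 f1 36 ∥ db 4e 08.
Inner hash: even-index sum = 247 mod 256 = 247; odd-index sum = 468 mod 256 = 212 → f7 d4.
Outer input = (K'⊕opad) ∥ inner = 19 9b 5c ∥ f7 d4.
Outer hash (tag): even-index sum = 329 mod 256 = 73; odd-index sum = 402 mod 256 = 146 → 49 92.

4992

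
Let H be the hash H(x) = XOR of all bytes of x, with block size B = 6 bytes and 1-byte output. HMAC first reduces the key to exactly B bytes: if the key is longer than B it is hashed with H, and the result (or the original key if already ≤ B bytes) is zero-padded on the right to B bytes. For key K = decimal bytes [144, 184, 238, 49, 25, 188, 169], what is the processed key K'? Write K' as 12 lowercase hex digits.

|K| = 7 > B = 6, so first hash the key.
H(K): XOR 90⊕b8⊕ee⊕31⊕19⊕bc⊕a9 = fb.
Zero-pad H(K) = fb to 6 bytes: K' = fb 00 00 00 00 00.

fb0000000000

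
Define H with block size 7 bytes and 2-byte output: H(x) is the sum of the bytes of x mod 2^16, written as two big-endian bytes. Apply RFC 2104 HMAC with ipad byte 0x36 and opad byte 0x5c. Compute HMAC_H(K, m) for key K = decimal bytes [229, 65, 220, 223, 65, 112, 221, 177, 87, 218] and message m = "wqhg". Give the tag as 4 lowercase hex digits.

0292

Key decimal bytes [229, 65, 220, 223, 65, 112, 221, 177, 87, 218] = e5 41 dc df 41 70 dd b1 57 da is 10 bytes > B = 7, so hash it first: H(key) = 06 51, then zero-pad to 7 bytes: K' = 06 51 00 00 00 00 00.
K' ⊕ ipad = 30 67 36 36 36 36 36.  K' ⊕ opad = 5a 0d 5c 5c 5c 5c 5c.
Inner input = (K'⊕ipad) ∥ m = 30 67 36 36 36 36 36 ∥ 77 71 68 67.
Inner hash: sum = 48+103+54+54+54+54+54+119+113+104+103 = 860 → 03 5c.
Outer input = (K'⊕opad) ∥ inner = 5a 0d 5c 5c 5c 5c 5c ∥ 03 5c.
Outer hash (tag): sum = 90+13+92+92+92+92+92+3+92 = 658 → 02 92.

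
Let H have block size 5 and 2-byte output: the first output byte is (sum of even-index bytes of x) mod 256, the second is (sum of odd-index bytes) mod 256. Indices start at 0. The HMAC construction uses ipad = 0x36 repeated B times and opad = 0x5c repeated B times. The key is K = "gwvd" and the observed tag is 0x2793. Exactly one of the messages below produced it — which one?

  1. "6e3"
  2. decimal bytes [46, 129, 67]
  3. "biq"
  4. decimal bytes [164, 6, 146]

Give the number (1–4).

3

Key "gwvd" = 67 77 76 64 is 4 bytes ≤ B = 5; zero-pad to 5 bytes: K' = 67 77 76 64 00.
K' ⊕ ipad = 51 41 40 52 36; K' ⊕ opad = 3b 2b 2a 38 5c.
m1: inner = H(51 41 40 52 36 36 65 33) = 2c fc; tag = H(3b 2b 2a 38 5c 2c fc) = bd8f
m2: inner = H(51 41 40 52 36 2e 81 43) = 48 04; tag = H(3b 2b 2a 38 5c 48 04) = c5ab
m3: inner = H(51 41 40 52 36 62 69 71) = 30 66; tag = H(3b 2b 2a 38 5c 30 66) = 2793 ← matches
m4: inner = H(51 41 40 52 36 a4 06 92) = cd c9; tag = H(3b 2b 2a 38 5c cd c9) = 8a30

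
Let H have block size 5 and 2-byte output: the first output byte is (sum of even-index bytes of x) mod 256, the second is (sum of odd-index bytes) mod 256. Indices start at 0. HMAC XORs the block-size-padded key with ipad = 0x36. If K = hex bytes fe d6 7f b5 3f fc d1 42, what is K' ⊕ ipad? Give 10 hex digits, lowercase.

bbff363636

Key hex bytes fe d6 7f b5 3f fc d1 42 is 8 bytes > B = 5, so hash it first: H(key) = 8d c9, then zero-pad to 5 bytes: K' = 8d c9 00 00 00.
XOR each byte with 0x36: 8d⊕36=bb, c9⊕36=ff, 00⊕36=36, 00⊕36=36, 00⊕36=36.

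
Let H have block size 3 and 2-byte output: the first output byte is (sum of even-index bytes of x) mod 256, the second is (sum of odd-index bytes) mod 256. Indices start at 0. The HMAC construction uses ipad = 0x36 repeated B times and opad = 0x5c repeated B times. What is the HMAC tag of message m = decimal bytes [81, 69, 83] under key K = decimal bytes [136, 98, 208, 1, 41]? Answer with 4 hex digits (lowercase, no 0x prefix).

Key decimal bytes [136, 98, 208, 1, 41] = 88 62 d0 01 29 is 5 bytes > B = 3, so hash it first: H(key) = 81 63, then zero-pad to 3 bytes: K' = 81 63 00.
K' ⊕ ipad = b7 55 36.  K' ⊕ opad = dd 3f 5c.
Inner input = (K'⊕ipad) ∥ m = b7 55 36 ∥ 51 45 53.
Inner hash: even-index sum = 306 mod 256 = 50; odd-index sum = 249 mod 256 = 249 → 32 f9.
Outer input = (K'⊕opad) ∥ inner = dd 3f 5c ∥ 32 f9.
Outer hash (tag): even-index sum = 562 mod 256 = 50; odd-index sum = 113 mod 256 = 113 → 32 71.

3271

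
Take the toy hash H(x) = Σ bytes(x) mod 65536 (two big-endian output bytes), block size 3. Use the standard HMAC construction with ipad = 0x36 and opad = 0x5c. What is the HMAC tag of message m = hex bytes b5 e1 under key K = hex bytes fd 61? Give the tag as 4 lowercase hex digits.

Key hex bytes fd 61 is 2 bytes ≤ B = 3; zero-pad to 3 bytes: K' = fd 61 00.
K' ⊕ ipad = cb 57 36.  K' ⊕ opad = a1 3d 5c.
Inner input = (K'⊕ipad) ∥ m = cb 57 36 ∥ b5 e1.
Inner hash: sum = 203+87+54+181+225 = 750 → 02 ee.
Outer input = (K'⊕opad) ∥ inner = a1 3d 5c ∥ 02 ee.
Outer hash (tag): sum = 161+61+92+2+238 = 554 → 02 2a.

022a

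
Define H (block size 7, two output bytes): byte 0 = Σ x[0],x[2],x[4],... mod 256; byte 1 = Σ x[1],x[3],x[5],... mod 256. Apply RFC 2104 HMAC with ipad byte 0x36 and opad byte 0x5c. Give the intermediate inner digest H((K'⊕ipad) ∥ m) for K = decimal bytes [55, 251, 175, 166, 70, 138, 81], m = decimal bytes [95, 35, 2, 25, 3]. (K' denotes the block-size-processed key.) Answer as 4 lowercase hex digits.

Key decimal bytes [55, 251, 175, 166, 70, 138, 81] = 37 fb af a6 46 8a 51 is exactly B = 7 bytes: K' = 37 fb af a6 46 8a 51.
K' ⊕ ipad = 01 cd 99 90 70 bc 67.
Inner input = 01 cd 99 90 70 bc 67 ∥ 5f 23 02 19 03.
Inner hash: even-index sum = 429 mod 256 = 173; odd-index sum = 637 mod 256 = 125 → ad 7d.

ad7d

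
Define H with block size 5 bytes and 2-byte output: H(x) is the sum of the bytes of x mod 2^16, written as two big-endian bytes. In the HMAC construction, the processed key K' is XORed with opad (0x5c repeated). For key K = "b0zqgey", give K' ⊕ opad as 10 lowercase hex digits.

Key "b0zqgey" = 62 30 7a 71 67 65 79 is 7 bytes > B = 5, so hash it first: H(key) = 02 c2, then zero-pad to 5 bytes: K' = 02 c2 00 00 00.
XOR each byte with 0x5c: 02⊕5c=5e, c2⊕5c=9e, 00⊕5c=5c, 00⊕5c=5c, 00⊕5c=5c.

5e9e5c5c5c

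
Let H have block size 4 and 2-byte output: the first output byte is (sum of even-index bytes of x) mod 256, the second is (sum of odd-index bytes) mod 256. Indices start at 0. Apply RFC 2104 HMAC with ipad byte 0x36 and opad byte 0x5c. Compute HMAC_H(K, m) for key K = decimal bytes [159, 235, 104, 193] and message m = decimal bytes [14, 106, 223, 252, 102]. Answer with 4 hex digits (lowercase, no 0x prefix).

Key decimal bytes [159, 235, 104, 193] = 9f eb 68 c1 is exactly B = 4 bytes: K' = 9f eb 68 c1.
K' ⊕ ipad = a9 dd 5e f7.  K' ⊕ opad = c3 b7 34 9d.
Inner input = (K'⊕ipad) ∥ m = a9 dd 5e f7 ∥ 0e 6a df fc 66.
Inner hash: even-index sum = 602 mod 256 = 90; odd-index sum = 826 mod 256 = 58 → 5a 3a.
Outer input = (K'⊕opad) ∥ inner = c3 b7 34 9d ∥ 5a 3a.
Outer hash (tag): even-index sum = 337 mod 256 = 81; odd-index sum = 398 mod 256 = 142 → 51 8e.

518e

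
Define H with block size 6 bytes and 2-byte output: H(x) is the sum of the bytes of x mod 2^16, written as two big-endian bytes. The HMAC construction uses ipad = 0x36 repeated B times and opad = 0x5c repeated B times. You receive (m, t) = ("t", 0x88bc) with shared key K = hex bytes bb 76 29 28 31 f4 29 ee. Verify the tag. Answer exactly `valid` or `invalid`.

Key hex bytes bb 76 29 28 31 f4 29 ee is 8 bytes > B = 6, so hash it first: H(key) = 03 be, then zero-pad to 6 bytes: K' = 03 be 00 00 00 00.
K' ⊕ ipad = 35 88 36 36 36 36; K' ⊕ opad = 5f e2 5c 5c 5c 5c.
Inner hash: sum = 53+136+54+54+54+54+116 = 521 → 02 09.
Outer hash (recomputed tag): sum = 95+226+92+92+92+92+2+9 = 700 → 02 bc.
Recomputed tag = 02bc; claimed = 88bc → mismatch.

invalid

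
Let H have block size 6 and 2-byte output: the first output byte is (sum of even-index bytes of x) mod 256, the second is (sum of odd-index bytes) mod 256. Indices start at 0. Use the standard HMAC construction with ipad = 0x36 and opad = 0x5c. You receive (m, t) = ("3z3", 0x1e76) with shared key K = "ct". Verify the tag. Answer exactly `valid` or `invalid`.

invalid

Key "ct" = 63 74 is 2 bytes ≤ B = 6; zero-pad to 6 bytes: K' = 63 74 00 00 00 00.
K' ⊕ ipad = 55 42 36 36 36 36; K' ⊕ opad = 3f 28 5c 5c 5c 5c.
Inner hash: even-index sum = 295 mod 256 = 39; odd-index sum = 296 mod 256 = 40 → 27 28.
Outer hash (recomputed tag): even-index sum = 286 mod 256 = 30; odd-index sum = 264 mod 256 = 8 → 1e 08.
Recomputed tag = 1e08; claimed = 1e76 → mismatch.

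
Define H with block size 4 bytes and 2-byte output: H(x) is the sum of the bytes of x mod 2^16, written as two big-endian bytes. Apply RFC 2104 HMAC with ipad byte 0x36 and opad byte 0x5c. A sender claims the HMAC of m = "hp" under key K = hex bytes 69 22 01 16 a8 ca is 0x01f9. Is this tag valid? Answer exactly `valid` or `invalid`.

valid

Key hex bytes 69 22 01 16 a8 ca is 6 bytes > B = 4, so hash it first: H(key) = 02 14, then zero-pad to 4 bytes: K' = 02 14 00 00.
K' ⊕ ipad = 34 22 36 36; K' ⊕ opad = 5e 48 5c 5c.
Inner hash: sum = 52+34+54+54+104+112 = 410 → 01 9a.
Outer hash (recomputed tag): sum = 94+72+92+92+1+154 = 505 → 01 f9.
Recomputed tag = 01f9; claimed = 01f9 → match.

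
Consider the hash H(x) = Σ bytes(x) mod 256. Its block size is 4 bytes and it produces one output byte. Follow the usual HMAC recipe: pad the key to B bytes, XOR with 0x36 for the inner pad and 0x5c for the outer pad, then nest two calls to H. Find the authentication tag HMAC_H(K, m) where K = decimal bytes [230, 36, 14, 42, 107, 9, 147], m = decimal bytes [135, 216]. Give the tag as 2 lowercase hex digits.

a9

Key decimal bytes [230, 36, 14, 42, 107, 9, 147] = e6 24 0e 2a 6b 09 93 is 7 bytes > B = 4, so hash it first: H(key) = 49, then zero-pad to 4 bytes: K' = 49 00 00 00.
K' ⊕ ipad = 7f 36 36 36.  K' ⊕ opad = 15 5c 5c 5c.
Inner input = (K'⊕ipad) ∥ m = 7f 36 36 36 ∥ 87 d8.
Inner hash: sum = 127+54+54+54+135+216 = 640; mod 256 = 128 → 80.
Outer input = (K'⊕opad) ∥ inner = 15 5c 5c 5c ∥ 80.
Outer hash (tag): sum = 21+92+92+92+128 = 425; mod 256 = 169 → a9.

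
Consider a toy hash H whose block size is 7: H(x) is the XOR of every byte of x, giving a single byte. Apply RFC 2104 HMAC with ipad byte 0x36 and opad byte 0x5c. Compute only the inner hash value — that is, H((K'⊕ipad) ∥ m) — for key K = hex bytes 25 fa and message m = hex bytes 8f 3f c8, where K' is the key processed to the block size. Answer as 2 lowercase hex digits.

Key hex bytes 25 fa is 2 bytes ≤ B = 7; zero-pad to 7 bytes: K' = 25 fa 00 00 00 00 00.
K' ⊕ ipad = 13 cc 36 36 36 36 36.
Inner input = 13 cc 36 36 36 36 36 ∥ 8f 3f c8.
Inner hash: XOR 13⊕cc⊕36⊕36⊕36⊕36⊕36⊕8f⊕3f⊕c8 = 91.

91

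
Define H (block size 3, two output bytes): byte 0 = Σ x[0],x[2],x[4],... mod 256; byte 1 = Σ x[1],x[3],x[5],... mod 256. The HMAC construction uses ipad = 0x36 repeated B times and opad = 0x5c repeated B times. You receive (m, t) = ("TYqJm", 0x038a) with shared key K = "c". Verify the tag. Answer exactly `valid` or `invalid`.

Key "c" = 63 is 1 byte ≤ B = 3; zero-pad to 3 bytes: K' = 63 00 00.
K' ⊕ ipad = 55 36 36; K' ⊕ opad = 3f 5c 5c.
Inner hash: even-index sum = 302 mod 256 = 46; odd-index sum = 360 mod 256 = 104 → 2e 68.
Outer hash (recomputed tag): even-index sum = 259 mod 256 = 3; odd-index sum = 138 mod 256 = 138 → 03 8a.
Recomputed tag = 038a; claimed = 038a → match.

valid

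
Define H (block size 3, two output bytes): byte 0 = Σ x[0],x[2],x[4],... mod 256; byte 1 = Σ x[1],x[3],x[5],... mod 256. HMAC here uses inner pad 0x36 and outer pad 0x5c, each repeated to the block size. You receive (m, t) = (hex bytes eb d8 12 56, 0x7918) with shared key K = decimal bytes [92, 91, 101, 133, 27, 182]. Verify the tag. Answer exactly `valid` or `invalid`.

Key decimal bytes [92, 91, 101, 133, 27, 182] = 5c 5b 65 85 1b b6 is 6 bytes > B = 3, so hash it first: H(key) = dc 96, then zero-pad to 3 bytes: K' = dc 96 00.
K' ⊕ ipad = ea a0 36; K' ⊕ opad = 80 ca 5c.
Inner hash: even-index sum = 590 mod 256 = 78; odd-index sum = 413 mod 256 = 157 → 4e 9d.
Outer hash (recomputed tag): even-index sum = 377 mod 256 = 121; odd-index sum = 280 mod 256 = 24 → 79 18.
Recomputed tag = 7918; claimed = 7918 → match.

valid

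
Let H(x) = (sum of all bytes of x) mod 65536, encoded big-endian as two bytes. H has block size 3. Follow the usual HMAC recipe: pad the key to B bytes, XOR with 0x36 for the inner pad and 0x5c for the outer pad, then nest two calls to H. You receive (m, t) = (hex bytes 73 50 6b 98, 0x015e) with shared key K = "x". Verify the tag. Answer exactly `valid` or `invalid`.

Key "x" = 78 is 1 byte ≤ B = 3; zero-pad to 3 bytes: K' = 78 00 00.
K' ⊕ ipad = 4e 36 36; K' ⊕ opad = 24 5c 5c.
Inner hash: sum = 78+54+54+115+80+107+152 = 640 → 02 80.
Outer hash (recomputed tag): sum = 36+92+92+2+128 = 350 → 01 5e.
Recomputed tag = 015e; claimed = 015e → match.

valid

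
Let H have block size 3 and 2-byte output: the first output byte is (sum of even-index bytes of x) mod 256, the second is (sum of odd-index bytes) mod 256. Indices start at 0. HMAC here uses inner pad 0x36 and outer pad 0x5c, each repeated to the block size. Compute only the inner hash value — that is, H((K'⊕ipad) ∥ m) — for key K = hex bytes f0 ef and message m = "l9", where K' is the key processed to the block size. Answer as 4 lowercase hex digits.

3545

Key hex bytes f0 ef is 2 bytes ≤ B = 3; zero-pad to 3 bytes: K' = f0 ef 00.
K' ⊕ ipad = c6 d9 36.
Inner input = c6 d9 36 ∥ 6c 39.
Inner hash: even-index sum = 309 mod 256 = 53; odd-index sum = 325 mod 256 = 69 → 35 45.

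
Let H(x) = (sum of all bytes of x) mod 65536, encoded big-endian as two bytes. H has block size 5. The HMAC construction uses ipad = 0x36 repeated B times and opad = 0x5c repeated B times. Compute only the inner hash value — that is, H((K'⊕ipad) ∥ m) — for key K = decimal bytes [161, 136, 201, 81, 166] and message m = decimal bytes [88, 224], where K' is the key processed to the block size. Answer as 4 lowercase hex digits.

0483

Key decimal bytes [161, 136, 201, 81, 166] = a1 88 c9 51 a6 is exactly B = 5 bytes: K' = a1 88 c9 51 a6.
K' ⊕ ipad = 97 be ff 67 90.
Inner input = 97 be ff 67 90 ∥ 58 e0.
Inner hash: sum = 151+190+255+103+144+88+224 = 1155 → 04 83.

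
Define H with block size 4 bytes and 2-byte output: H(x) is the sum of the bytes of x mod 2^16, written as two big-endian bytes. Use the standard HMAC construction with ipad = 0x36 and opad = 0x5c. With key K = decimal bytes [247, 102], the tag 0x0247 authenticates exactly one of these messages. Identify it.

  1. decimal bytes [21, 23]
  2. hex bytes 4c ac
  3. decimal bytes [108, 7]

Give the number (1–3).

Key decimal bytes [247, 102] = f7 66 is 2 bytes ≤ B = 4; zero-pad to 4 bytes: K' = f7 66 00 00.
K' ⊕ ipad = c1 50 36 36; K' ⊕ opad = ab 3a 5c 5c.
m1: inner = H(c1 50 36 36 15 17) = 01 a9; tag = H(ab 3a 5c 5c 01 a9) = 0247 ← matches
m2: inner = H(c1 50 36 36 4c ac) = 02 75; tag = H(ab 3a 5c 5c 02 75) = 0214
m3: inner = H(c1 50 36 36 6c 07) = 01 f0; tag = H(ab 3a 5c 5c 01 f0) = 028e

1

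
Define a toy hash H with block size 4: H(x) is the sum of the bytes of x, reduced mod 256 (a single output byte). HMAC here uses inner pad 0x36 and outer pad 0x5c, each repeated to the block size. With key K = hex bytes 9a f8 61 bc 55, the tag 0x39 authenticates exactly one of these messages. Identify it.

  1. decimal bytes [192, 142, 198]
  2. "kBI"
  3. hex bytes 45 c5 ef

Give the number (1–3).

Key hex bytes 9a f8 61 bc 55 is 5 bytes > B = 4, so hash it first: H(key) = 04, then zero-pad to 4 bytes: K' = 04 00 00 00.
K' ⊕ ipad = 32 36 36 36; K' ⊕ opad = 58 5c 5c 5c.
m1: inner = H(32 36 36 36 c0 8e c6) = e8; tag = H(58 5c 5c 5c e8) = 54
m2: inner = H(32 36 36 36 6b 42 49) = ca; tag = H(58 5c 5c 5c ca) = 36
m3: inner = H(32 36 36 36 45 c5 ef) = cd; tag = H(58 5c 5c 5c cd) = 39 ← matches

3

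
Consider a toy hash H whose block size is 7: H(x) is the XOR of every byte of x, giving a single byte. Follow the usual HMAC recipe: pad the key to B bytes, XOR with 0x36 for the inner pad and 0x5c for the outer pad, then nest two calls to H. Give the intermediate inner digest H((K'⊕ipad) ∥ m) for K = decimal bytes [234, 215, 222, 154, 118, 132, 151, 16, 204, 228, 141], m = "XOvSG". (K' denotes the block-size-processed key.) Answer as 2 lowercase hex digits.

ea

Key decimal bytes [234, 215, 222, 154, 118, 132, 151, 16, 204, 228, 141] = ea d7 de 9a 76 84 97 10 cc e4 8d is 11 bytes > B = 7, so hash it first: H(key) = a9, then zero-pad to 7 bytes: K' = a9 00 00 00 00 00 00.
K' ⊕ ipad = 9f 36 36 36 36 36 36.
Inner input = 9f 36 36 36 36 36 36 ∥ 58 4f 76 53 47.
Inner hash: XOR 9f⊕36⊕36⊕36⊕36⊕36⊕36⊕58⊕4f⊕76⊕53⊕47 = ea.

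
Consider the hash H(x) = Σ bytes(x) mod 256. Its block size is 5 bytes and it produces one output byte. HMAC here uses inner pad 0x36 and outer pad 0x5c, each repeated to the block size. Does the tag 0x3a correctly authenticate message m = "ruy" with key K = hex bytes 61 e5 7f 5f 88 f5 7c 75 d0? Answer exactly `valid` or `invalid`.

valid

Key hex bytes 61 e5 7f 5f 88 f5 7c 75 d0 is 9 bytes > B = 5, so hash it first: H(key) = 62, then zero-pad to 5 bytes: K' = 62 00 00 00 00.
K' ⊕ ipad = 54 36 36 36 36; K' ⊕ opad = 3e 5c 5c 5c 5c.
Inner hash: sum = 84+54+54+54+54+114+117+121 = 652; mod 256 = 140 → 8c.
Outer hash (recomputed tag): sum = 62+92+92+92+92+140 = 570; mod 256 = 58 → 3a.
Recomputed tag = 3a; claimed = 3a → match.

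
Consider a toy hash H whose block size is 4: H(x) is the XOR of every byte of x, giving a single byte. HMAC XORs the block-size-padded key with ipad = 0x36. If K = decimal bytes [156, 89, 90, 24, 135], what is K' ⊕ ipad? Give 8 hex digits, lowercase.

36363636

Key decimal bytes [156, 89, 90, 24, 135] = 9c 59 5a 18 87 is 5 bytes > B = 4, so hash it first: H(key) = 00, then zero-pad to 4 bytes: K' = 00 00 00 00.
XOR each byte with 0x36: 00⊕36=36, 00⊕36=36, 00⊕36=36, 00⊕36=36.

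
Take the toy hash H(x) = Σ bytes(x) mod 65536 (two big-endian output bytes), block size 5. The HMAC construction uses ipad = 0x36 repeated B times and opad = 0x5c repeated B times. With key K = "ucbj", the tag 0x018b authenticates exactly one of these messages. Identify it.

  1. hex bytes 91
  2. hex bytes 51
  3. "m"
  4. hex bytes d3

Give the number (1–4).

Key "ucbj" = 75 63 62 6a is 4 bytes ≤ B = 5; zero-pad to 5 bytes: K' = 75 63 62 6a 00.
K' ⊕ ipad = 43 55 54 5c 36; K' ⊕ opad = 29 3f 3e 36 5c.
m1: inner = H(43 55 54 5c 36 91) = 02 0f; tag = H(29 3f 3e 36 5c 02 0f) = 0149
m2: inner = H(43 55 54 5c 36 51) = 01 cf; tag = H(29 3f 3e 36 5c 01 cf) = 0208
m3: inner = H(43 55 54 5c 36 6d) = 01 eb; tag = H(29 3f 3e 36 5c 01 eb) = 0224
m4: inner = H(43 55 54 5c 36 d3) = 02 51; tag = H(29 3f 3e 36 5c 02 51) = 018b ← matches

4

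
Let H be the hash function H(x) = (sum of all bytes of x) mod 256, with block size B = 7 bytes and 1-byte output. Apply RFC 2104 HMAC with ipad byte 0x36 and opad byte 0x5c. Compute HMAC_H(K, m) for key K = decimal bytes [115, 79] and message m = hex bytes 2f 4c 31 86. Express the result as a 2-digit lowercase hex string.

Key decimal bytes [115, 79] = 73 4f is 2 bytes ≤ B = 7; zero-pad to 7 bytes: K' = 73 4f 00 00 00 00 00.
K' ⊕ ipad = 45 79 36 36 36 36 36.  K' ⊕ opad = 2f 13 5c 5c 5c 5c 5c.
Inner input = (K'⊕ipad) ∥ m = 45 79 36 36 36 36 36 ∥ 2f 4c 31 86.
Inner hash: sum = 69+121+54+54+54+54+54+47+76+49+134 = 766; mod 256 = 254 → fe.
Outer input = (K'⊕opad) ∥ inner = 2f 13 5c 5c 5c 5c 5c ∥ fe.
Outer hash (tag): sum = 47+19+92+92+92+92+92+254 = 780; mod 256 = 12 → 0c.

0c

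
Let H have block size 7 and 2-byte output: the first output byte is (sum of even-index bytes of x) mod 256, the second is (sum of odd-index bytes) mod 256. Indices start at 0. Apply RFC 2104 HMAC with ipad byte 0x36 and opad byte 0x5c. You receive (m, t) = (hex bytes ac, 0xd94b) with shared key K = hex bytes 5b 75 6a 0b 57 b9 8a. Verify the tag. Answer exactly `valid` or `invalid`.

Key hex bytes 5b 75 6a 0b 57 b9 8a is exactly B = 7 bytes: K' = 5b 75 6a 0b 57 b9 8a.
K' ⊕ ipad = 6d 43 5c 3d 61 8f bc; K' ⊕ opad = 07 29 36 57 0b e5 d6.
Inner hash: even-index sum = 486 mod 256 = 230; odd-index sum = 443 mod 256 = 187 → e6 bb.
Outer hash (recomputed tag): even-index sum = 473 mod 256 = 217; odd-index sum = 587 mod 256 = 75 → d9 4b.
Recomputed tag = d94b; claimed = d94b → match.

valid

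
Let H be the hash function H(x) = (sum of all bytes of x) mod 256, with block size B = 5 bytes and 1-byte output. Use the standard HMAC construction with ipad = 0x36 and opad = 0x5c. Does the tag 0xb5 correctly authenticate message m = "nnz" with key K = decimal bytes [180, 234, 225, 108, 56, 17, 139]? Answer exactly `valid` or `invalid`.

invalid

Key decimal bytes [180, 234, 225, 108, 56, 17, 139] = b4 ea e1 6c 38 11 8b is 7 bytes > B = 5, so hash it first: H(key) = bf, then zero-pad to 5 bytes: K' = bf 00 00 00 00.
K' ⊕ ipad = 89 36 36 36 36; K' ⊕ opad = e3 5c 5c 5c 5c.
Inner hash: sum = 137+54+54+54+54+110+110+122 = 695; mod 256 = 183 → b7.
Outer hash (recomputed tag): sum = 227+92+92+92+92+183 = 778; mod 256 = 10 → 0a.
Recomputed tag = 0a; claimed = b5 → mismatch.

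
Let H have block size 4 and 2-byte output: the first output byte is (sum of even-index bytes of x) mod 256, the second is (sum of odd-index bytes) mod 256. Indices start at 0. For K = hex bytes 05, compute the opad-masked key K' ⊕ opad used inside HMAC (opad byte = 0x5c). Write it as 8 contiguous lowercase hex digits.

595c5c5c

Key hex bytes 05 is 1 byte ≤ B = 4; zero-pad to 4 bytes: K' = 05 00 00 00.
XOR each byte with 0x5c: 05⊕5c=59, 00⊕5c=5c, 00⊕5c=5c, 00⊕5c=5c.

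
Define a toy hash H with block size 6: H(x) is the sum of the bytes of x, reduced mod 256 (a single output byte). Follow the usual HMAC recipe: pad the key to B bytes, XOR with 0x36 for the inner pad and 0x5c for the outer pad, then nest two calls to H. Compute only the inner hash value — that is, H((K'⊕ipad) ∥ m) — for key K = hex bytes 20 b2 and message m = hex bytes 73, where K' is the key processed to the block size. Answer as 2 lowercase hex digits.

Key hex bytes 20 b2 is 2 bytes ≤ B = 6; zero-pad to 6 bytes: K' = 20 b2 00 00 00 00.
K' ⊕ ipad = 16 84 36 36 36 36.
Inner input = 16 84 36 36 36 36 ∥ 73.
Inner hash: sum = 22+132+54+54+54+54+115 = 485; mod 256 = 229 → e5.

e5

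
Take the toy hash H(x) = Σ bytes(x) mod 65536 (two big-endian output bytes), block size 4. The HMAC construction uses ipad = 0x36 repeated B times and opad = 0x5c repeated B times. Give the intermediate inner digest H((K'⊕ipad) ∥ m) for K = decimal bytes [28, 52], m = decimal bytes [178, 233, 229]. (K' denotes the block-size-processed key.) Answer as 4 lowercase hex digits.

0318

Key decimal bytes [28, 52] = 1c 34 is 2 bytes ≤ B = 4; zero-pad to 4 bytes: K' = 1c 34 00 00.
K' ⊕ ipad = 2a 02 36 36.
Inner input = 2a 02 36 36 ∥ b2 e9 e5.
Inner hash: sum = 42+2+54+54+178+233+229 = 792 → 03 18.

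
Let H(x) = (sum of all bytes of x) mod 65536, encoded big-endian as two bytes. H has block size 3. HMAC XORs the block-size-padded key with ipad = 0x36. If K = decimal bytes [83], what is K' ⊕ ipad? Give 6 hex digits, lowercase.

653636

Key decimal bytes [83] = 53 is 1 byte ≤ B = 3; zero-pad to 3 bytes: K' = 53 00 00.
XOR each byte with 0x36: 53⊕36=65, 00⊕36=36, 00⊕36=36.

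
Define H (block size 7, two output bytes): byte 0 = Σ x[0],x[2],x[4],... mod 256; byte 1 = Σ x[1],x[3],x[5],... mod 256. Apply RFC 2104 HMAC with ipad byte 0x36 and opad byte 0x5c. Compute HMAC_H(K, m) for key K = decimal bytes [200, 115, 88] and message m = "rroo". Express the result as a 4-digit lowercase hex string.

Key decimal bytes [200, 115, 88] = c8 73 58 is 3 bytes ≤ B = 7; zero-pad to 7 bytes: K' = c8 73 58 00 00 00 00.
K' ⊕ ipad = fe 45 6e 36 36 36 36.  K' ⊕ opad = 94 2f 04 5c 5c 5c 5c.
Inner input = (K'⊕ipad) ∥ m = fe 45 6e 36 36 36 36 ∥ 72 72 6f 6f.
Inner hash: even-index sum = 697 mod 256 = 185; odd-index sum = 402 mod 256 = 146 → b9 92.
Outer input = (K'⊕opad) ∥ inner = 94 2f 04 5c 5c 5c 5c ∥ b9 92.
Outer hash (tag): even-index sum = 482 mod 256 = 226; odd-index sum = 416 mod 256 = 160 → e2 a0.

e2a0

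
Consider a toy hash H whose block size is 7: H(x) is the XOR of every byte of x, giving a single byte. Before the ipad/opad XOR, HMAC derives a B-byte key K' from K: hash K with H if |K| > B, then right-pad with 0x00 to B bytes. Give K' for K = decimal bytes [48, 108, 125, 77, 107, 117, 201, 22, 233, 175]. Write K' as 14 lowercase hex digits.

eb000000000000

|K| = 10 > B = 7, so first hash the key.
H(K): XOR 30⊕6c⊕7d⊕4d⊕6b⊕75⊕c9⊕16⊕e9⊕af = eb.
Zero-pad H(K) = eb to 7 bytes: K' = eb 00 00 00 00 00 00.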